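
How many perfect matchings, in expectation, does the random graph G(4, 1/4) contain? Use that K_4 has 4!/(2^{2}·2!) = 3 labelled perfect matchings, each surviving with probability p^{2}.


K_4 has 4!/(2^{2}·2!) = 3 labelled perfect matchings.
For each such perfect matching H, let X_H = 1 if all 2 edges of H are present in G. Then P[X_H = 1] = p^{2} = (1/4)^{2} = 1/16.
By linearity of expectation: E[X] = Σ_H E[X_H] = 3 · p^{2} = 3 · 1/16 = 3/16.
Numerically: E[X] ≈ 0.188.

E[X] = 3 · (1/4)^{2} = 3/16 ≈ 0.188.


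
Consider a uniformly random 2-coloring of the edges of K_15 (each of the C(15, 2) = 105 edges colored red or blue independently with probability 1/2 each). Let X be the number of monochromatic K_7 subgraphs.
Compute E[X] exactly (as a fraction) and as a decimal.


Let X = Σ_S X_S over the C(15, 7) = 6435 subsets S of size 7, where X_S = 1 if the K_7 on S is monochromatic.
For a fixed S, the K_7 on S has C(7, 2) = 21 edges. P[all 21 edges red] = (1/2)^21, and likewise for blue, so P[monochromatic] = 2·(1/2)^21 = 2^{1 − 21} = 1/1048576.
By linearity of expectation: E[X] = C(15, 7) · 2^{1 − 21} = 6435 · 1/1048576 = 6435/1048576.
Numerically: E[X] ≈ 0.0061.

E[X] = C(15,7)·2^(1−C(7,2)) = 6435/1048576 ≈ 0.0061.


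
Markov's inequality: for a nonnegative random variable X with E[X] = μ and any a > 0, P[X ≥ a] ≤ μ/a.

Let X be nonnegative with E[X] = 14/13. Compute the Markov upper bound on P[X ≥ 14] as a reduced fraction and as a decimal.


μ = E[X] = 14/13, a = 14.
Markov: P[X ≥ 14] ≤ μ/a = (14/13)/14 = 1/13.
Numerically: ≈ 0.076923.
(Since a = 14 > μ = 1.076923, the bound 1/13 is < 1 and informative.)

P[X ≥ 14] ≤ 1/13 ≈ 0.076923.


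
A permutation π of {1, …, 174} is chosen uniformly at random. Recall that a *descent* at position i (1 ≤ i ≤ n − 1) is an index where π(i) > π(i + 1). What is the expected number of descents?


Write X = Σ X_I over i = 1, …, 173, with X_I the indicator of one descent.
There are 173 indicators.
For each fixed i, the pair (π(i), π(i+1)) is a uniformly random ordered pair of distinct values from {1, …, 174}; by symmetry P[π(i) > π(i+1)] = 1/2.
By linearity: E[X] = 173 · (1/2) = (174 − 1) · (1/2) = 173/2 ≈ 86.5000.

E[X] = 173/2 = 86.5000.


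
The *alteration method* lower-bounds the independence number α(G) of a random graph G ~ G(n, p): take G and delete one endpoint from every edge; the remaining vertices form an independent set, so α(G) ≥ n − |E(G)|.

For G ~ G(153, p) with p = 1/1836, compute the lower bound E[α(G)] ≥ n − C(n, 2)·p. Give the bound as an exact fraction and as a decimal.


E[|E(G)|] = C(153, 2)·p = 11628 · (1/1836) = 19/3.
E[α(G)] ≥ n − E[|E(G)|] = 153 − 19/3 = 440/3.
Numerically: ≈ 146.667.
(This is only a lower bound; the true E[α(G)] may be larger.)

E[α(G)] ≥ 440/3 ≈ 146.667.


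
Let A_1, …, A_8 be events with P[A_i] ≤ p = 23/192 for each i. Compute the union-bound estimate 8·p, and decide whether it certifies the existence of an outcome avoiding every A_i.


Union bound: P[∪_{i=1}^{8} A_i] ≤ Σ_i P[A_i] ≤ 8·p = 8·(23/192) = 23/24.
Numerically: 23/24 ≈ 0.9583333.
Is 23/24 < 1? YES.
Since P[∪ A_i] ≤ 23/24 < 1, the complement has P[∩ A_i^c] ≥ 1 − 23/24 = 1/24 > 0, so some outcome avoids every A_i.

8·p = 23/24 ≈ 0.9583333; existence CERTIFIED by the union bound.


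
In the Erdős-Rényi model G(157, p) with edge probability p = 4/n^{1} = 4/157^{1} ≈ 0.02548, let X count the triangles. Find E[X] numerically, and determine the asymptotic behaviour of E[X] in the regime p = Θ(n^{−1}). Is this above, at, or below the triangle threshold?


Number of potential triangles: C(157, 3) = 632710.
Each occurs with probability p³ ≈ (0.02548)³ ≈ 1.653792e-05.
By linearity: E[X] = C(157, 3)·p³ ≈ 632710 · 1.653792e-05 ≈ 10.4637.
Here α = 1, so p = 4/n is exactly at the triangle threshold p ~ 1/n. Asymptotically E[X] → c³/6 = 4³/6 = 32/3 ≈ 10.6667, a bounded constant. In this regime the triangle count is asymptotically Poisson(c³/6).

E[X] ≈ 10.4637; in regime p = Θ(1/n^{1}) E[X] stays bounded (at the triangle threshold p ~ 1/n).


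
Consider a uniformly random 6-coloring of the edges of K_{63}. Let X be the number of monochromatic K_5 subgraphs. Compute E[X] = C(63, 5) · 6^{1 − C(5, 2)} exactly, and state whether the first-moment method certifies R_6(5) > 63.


E[X] = C(63, 5) · 6^{1 − 10} = 7028847 · 6^{−9} = 7028847/10077696.
As a reduced fraction: E[X] = 780983/1119744 ≈ 0.6975.
Is E[X] < 1? YES.
Since E[X] < 1, there exists a 6-coloring of K_{63} with no monochromatic K_5; hence R_6(5) > 63.

E[X] = 780983/1119744 ≈ 0.6975; E[X] < 1, so R_6(5) > 63.


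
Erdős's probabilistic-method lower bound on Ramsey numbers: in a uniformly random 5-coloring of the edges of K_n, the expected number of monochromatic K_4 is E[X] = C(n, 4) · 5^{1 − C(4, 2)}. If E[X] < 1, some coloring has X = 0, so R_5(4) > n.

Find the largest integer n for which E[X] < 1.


We need C(n, 4) · 5^{1 − 6} < 1, i.e. C(n, 4) < 5^{6 − 1} = 3125.
Check values of n near the boundary:
  n = 15: C(15, 4) = 1365; 1365 < 3125? YES
  n = 16: C(16, 4) = 1820; 1820 < 3125? YES
  n = 17: C(17, 4) = 2380; 2380 < 3125? YES
  n = 18: C(18, 4) = 3060; 3060 < 3125? YES
  n = 19: C(19, 4) = 3876; 3876 < 3125? NO
The largest n with C(n, 4) < 3125 is n = 18 (where E[X] = 612/625 ≈ 0.97920). Hence R_5(4) > 18, i.e. R_5(4) ≥ 19.

Largest n = 18; hence R_5(4) > 18.


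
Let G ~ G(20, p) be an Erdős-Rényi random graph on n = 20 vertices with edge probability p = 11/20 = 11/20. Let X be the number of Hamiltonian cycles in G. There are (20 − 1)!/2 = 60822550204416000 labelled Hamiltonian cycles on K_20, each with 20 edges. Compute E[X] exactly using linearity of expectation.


K_20 has (20 − 1)!/2 = 60822550204416000 labelled Hamiltonian cycles.
For each such Hamiltonian cycle H, let X_H = 1 if all 20 edges of H are present in G. Then P[X_H = 1] = p^{20} = (11/20)^{20} = 672749994932560009201/104857600000000000000000000.
By linearity: E[X] = Σ_H E[X_H] = 60822550204416000 · p^{20} = 60822550204416000 · 672749994932560009201/104857600000000000000000000 = 9989836509230039246035759128621/25600000000000000000.
Numerically: E[X] ≈ 3.90228e+11.

E[X] = 60822550204416000 · (11/20)^{20} = 9989836509230039246035759128621/25600000000000000000 ≈ 3.90228e+11.


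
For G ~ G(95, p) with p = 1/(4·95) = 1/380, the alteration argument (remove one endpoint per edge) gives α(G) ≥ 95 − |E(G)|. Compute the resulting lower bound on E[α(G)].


E[|E(G)|] = C(95, 2)·p = 4465 · (1/380) = 47/4.
E[α(G)] ≥ n − E[|E(G)|] = 95 − 47/4 = 333/4.
Numerically: ≈ 83.250000.
(This is only a lower bound; the true E[α(G)] may be larger.)

E[α(G)] ≥ 333/4 ≈ 83.250000.


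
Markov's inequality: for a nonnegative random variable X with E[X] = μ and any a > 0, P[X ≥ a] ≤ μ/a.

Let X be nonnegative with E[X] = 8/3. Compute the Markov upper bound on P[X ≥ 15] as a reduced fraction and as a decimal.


μ = E[X] = 8/3, a = 15.
Markov: P[X ≥ 15] ≤ μ/a = (8/3)/15 = 8/45.
Numerically: ≈ 0.1778.
(Since a = 15 > μ = 2.6667, the bound 8/45 is < 1 and informative.)

P[X ≥ 15] ≤ 8/45 ≈ 0.1778.


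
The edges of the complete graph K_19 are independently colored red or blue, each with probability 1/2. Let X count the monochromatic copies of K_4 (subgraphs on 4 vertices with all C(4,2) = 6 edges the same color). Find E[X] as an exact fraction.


Let X = Σ_S X_S over the C(19, 4) = 3876 subsets S of size 4, where X_S = 1 if the K_4 on S is monochromatic.
For a fixed S, the K_4 on S has C(4, 2) = 6 edges. P[all 6 edges red] = (1/2)^6, and likewise for blue, so P[monochromatic] = 2·(1/2)^6 = 2^{1 − 6} = 1/32.
By linearity of expectation: E[X] = C(19, 4) · 2^{1 − 6} = 3876 · 1/32 = 969/8.
Numerically: E[X] ≈ 121.1250.

E[X] = C(19,4)·2^(1−C(4,2)) = 969/8 ≈ 121.1250.


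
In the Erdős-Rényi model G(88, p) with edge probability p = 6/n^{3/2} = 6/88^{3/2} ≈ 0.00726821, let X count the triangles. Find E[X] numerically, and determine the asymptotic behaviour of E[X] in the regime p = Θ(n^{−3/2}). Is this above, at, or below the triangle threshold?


Number of potential triangles: C(88, 3) = 109736.
Each occurs with probability p³ ≈ (0.00726821)³ ≈ 3.83956237e-07.
By linearity: E[X] = C(88, 3)·p³ ≈ 109736 · 3.83956237e-07 ≈ 0.042134.
Since α = 3/2 > 1, p = c/n^{3/2} = o(1/n) is below the triangle threshold p ~ 1/n. Asymptotically E[X] ~ (c³/6)·n^{3(1−α)} = (6³/6)·n^{-1.5} → 0, so by Markov's inequality G has no triangles w.h.p.

E[X] ≈ 0.042134; in regime p = Θ(1/n^{3/2}) E[X] tends to 0 (below the triangle threshold p ~ 1/n).


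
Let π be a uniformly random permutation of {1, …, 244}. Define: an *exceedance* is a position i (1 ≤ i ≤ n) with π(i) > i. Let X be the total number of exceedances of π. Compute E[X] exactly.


Write X = Σ_{i=1}^{244} X_i, where X_i = 1_{π(i) > i}.
For each fixed i, π(i) is uniform over {1, …, 244} (marginal of a uniform permutation), so P[π(i) > i] = (n − i)/n. Summing: Σ_{i=1}^{244} (n − i)/n = (0 + 1 + … + 243)/244 = 244(244 − 1)/(2·244) = (244 − 1)/2.
Hence E[X] = Σ_{i=1}^{244} (244 − i)/244 = 243/2 ≈ 121.50000.

E[X] = 243/2 = 121.50000.


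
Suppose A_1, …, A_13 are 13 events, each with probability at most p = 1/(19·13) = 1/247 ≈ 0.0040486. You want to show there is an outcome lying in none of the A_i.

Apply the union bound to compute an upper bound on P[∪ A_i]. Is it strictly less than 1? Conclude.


Union bound: P[∪_{i=1}^{13} A_i] ≤ Σ_i P[A_i] ≤ 13·p = 13·(1/247) = 1/19.
Numerically: 1/19 ≈ 0.0526316.
Is 1/19 < 1? YES.
Since P[∪ A_i] ≤ 1/19 < 1, the complement has P[∩ A_i^c] ≥ 1 − 1/19 = 18/19 > 0, so some outcome avoids every A_i.

13·p = 1/19 ≈ 0.0526316; existence CERTIFIED by the union bound.


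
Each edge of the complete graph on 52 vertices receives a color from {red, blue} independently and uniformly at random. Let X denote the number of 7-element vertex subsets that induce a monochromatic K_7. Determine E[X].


Let X = Σ_S X_S over the C(52, 7) = 133784560 subsets S of size 7, where X_S = 1 if the K_7 on S is monochromatic.
For a fixed S, the K_7 on S has C(7, 2) = 21 edges. P[all 21 edges red] = (1/2)^21, and likewise for blue, so P[monochromatic] = 2·(1/2)^21 = 2^{1 − 21} = 1/1048576.
By linearity of expectation: E[X] = C(52, 7) · 2^{1 − 21} = 133784560 · 1/1048576 = 8361535/65536.
Numerically: E[X] ≈ 127.58690.

E[X] = C(52,7)·2^(1−C(7,2)) = 8361535/65536 ≈ 127.58690.


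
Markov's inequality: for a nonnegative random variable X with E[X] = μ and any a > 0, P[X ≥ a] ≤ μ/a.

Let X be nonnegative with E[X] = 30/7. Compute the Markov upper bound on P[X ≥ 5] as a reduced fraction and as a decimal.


μ = E[X] = 30/7, a = 5.
Markov: P[X ≥ 5] ≤ μ/a = (30/7)/5 = 6/7.
Numerically: ≈ 0.857.
(Since a = 5 > μ = 4.286, the bound 6/7 is < 1 and informative.)

P[X ≥ 5] ≤ 6/7 ≈ 0.857.


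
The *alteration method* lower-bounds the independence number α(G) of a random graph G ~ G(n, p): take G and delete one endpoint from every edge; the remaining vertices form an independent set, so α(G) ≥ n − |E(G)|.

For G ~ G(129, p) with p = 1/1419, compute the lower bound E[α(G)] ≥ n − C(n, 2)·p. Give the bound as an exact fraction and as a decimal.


E[|E(G)|] = C(129, 2)·p = 8256 · (1/1419) = 64/11.
E[α(G)] ≥ n − E[|E(G)|] = 129 − 64/11 = 1355/11.
Numerically: ≈ 123.18182.
(This is only a lower bound; the true E[α(G)] may be larger.)

E[α(G)] ≥ 1355/11 ≈ 123.18182.


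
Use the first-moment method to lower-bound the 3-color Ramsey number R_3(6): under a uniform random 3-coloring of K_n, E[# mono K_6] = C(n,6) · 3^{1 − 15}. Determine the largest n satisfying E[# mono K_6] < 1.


We need C(n, 6) · 3^{1 − 15} < 1, i.e. C(n, 6) < 3^{15 − 1} = 4782969.
Check values of n near the boundary:
  n = 39: C(39, 6) = 3262623; 3262623 < 4782969? YES
  n = 40: C(40, 6) = 3838380; 3838380 < 4782969? YES
  n = 41: C(41, 6) = 4496388; 4496388 < 4782969? YES
  n = 42: C(42, 6) = 5245786; 5245786 < 4782969? NO
  n = 43: C(43, 6) = 6096454; 6096454 < 4782969? NO
The largest n with C(n, 6) < 4782969 is n = 41 (where E[X] = 1498796/1594323 ≈ 0.9401). Hence R_3(6) > 41, i.e. R_3(6) ≥ 42.

Largest n = 41; hence R_3(6) > 41.


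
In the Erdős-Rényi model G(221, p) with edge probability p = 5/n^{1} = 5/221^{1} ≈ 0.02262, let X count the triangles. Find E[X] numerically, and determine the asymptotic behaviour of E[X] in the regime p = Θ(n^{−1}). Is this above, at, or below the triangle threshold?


Number of potential triangles: C(221, 3) = 1774630.
Each occurs with probability p³ ≈ (0.02262)³ ≈ 1.158066e-05.
By linearity: E[X] = C(221, 3)·p³ ≈ 1774630 · 1.158066e-05 ≈ 20.5514.
Here α = 1, so p = 5/n is exactly at the triangle threshold p ~ 1/n. Asymptotically E[X] → c³/6 = 5³/6 = 125/6 ≈ 20.8333, a bounded constant. In this regime the triangle count is asymptotically Poisson(c³/6).

E[X] ≈ 20.5514; in regime p = Θ(1/n^{1}) E[X] stays bounded (at the triangle threshold p ~ 1/n).


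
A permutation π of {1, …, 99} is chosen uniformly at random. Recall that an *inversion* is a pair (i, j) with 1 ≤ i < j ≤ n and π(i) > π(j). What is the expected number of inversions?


Write X = Σ X_I over the C(99, 2) = 4851 pairs i < j, with X_I the indicator of one inversion.
There are 4851 indicators.
For each fixed pair i < j, the values π(i) and π(j) are two distinct elements of {1, …, 99} in uniformly random order; by symmetry P[π(i) > π(j)] = 1/2.
By linearity: E[X] = 4851 · (1/2) = C(99, 2) · (1/2) = 4851/2 = 4851/2 ≈ 2425.500.

E[X] = 4851/2 = 2425.500.


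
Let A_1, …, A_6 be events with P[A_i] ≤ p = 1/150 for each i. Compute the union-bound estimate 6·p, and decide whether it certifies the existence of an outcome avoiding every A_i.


Union bound: P[∪_{i=1}^{6} A_i] ≤ Σ_i P[A_i] ≤ 6·p = 6·(1/150) = 1/25.
Numerically: 1/25 ≈ 0.0400.
Is 1/25 < 1? YES.
Since P[∪ A_i] ≤ 1/25 < 1, the complement has P[∩ A_i^c] ≥ 1 − 1/25 = 24/25 > 0, so some outcome avoids every A_i.

6·p = 1/25 ≈ 0.0400; existence CERTIFIED by the union bound.


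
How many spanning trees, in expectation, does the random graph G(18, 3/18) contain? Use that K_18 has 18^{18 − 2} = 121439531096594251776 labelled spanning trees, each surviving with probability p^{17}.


K_18 has 18^{18 − 2} = 121439531096594251776 labelled spanning trees.
For each such spanning tree H, let X_H = 1 if all 17 edges of H are present in G. Then P[X_H = 1] = p^{17} = (1/6)^{17} = 1/16926659444736.
By linearity: E[X] = Σ_H E[X_H] = 121439531096594251776 · p^{17} = 121439531096594251776 · 1/16926659444736 = 14348907/2.
Numerically: E[X] ≈ 7.17e+06.

E[X] = 121439531096594251776 · (1/6)^{17} = 14348907/2 ≈ 7.17e+06.


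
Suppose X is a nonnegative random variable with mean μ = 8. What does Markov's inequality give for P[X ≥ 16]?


μ = E[X] = 8, a = 16.
Markov: P[X ≥ 16] ≤ μ/a = (8)/16 = 1/2.
Numerically: ≈ 0.50000.
(Since a = 16 > μ = 8.00000, the bound 1/2 is < 1 and informative.)

P[X ≥ 16] ≤ 1/2 ≈ 0.50000.


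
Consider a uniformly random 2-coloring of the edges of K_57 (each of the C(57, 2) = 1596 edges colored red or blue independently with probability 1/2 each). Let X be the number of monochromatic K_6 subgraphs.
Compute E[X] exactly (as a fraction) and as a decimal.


Let X = Σ_S X_S over the C(57, 6) = 36288252 subsets S of size 6, where X_S = 1 if the K_6 on S is monochromatic.
For a fixed S, the K_6 on S has C(6, 2) = 15 edges. P[all 15 edges red] = (1/2)^15, and likewise for blue, so P[monochromatic] = 2·(1/2)^15 = 2^{1 − 15} = 1/16384.
Summing: E[X] = C(57, 6) · 2^{1 − 15} = 36288252 · 1/16384 = 9072063/4096.
Numerically: E[X] ≈ 2214.85913.

E[X] = C(57,6)·2^(1−C(6,2)) = 9072063/4096 ≈ 2214.85913.


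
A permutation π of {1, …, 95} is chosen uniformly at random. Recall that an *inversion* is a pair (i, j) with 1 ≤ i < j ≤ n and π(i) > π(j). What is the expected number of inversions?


Write X = Σ X_I over the C(95, 2) = 4465 pairs i < j, with X_I the indicator of one inversion.
There are 4465 indicators.
For each fixed pair i < j, the values π(i) and π(j) are two distinct elements of {1, …, 95} in uniformly random order; by symmetry P[π(i) > π(j)] = 1/2.
By linearity: E[X] = 4465 · (1/2) = C(95, 2) · (1/2) = 4465/2 = 4465/2 ≈ 2232.500.

E[X] = 4465/2 = 2232.500.


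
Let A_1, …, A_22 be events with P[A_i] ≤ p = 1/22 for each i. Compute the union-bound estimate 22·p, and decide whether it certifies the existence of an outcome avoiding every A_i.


Union bound: P[∪_{i=1}^{22} A_i] ≤ Σ_i P[A_i] ≤ 22·p = 22·(1/22) = 1.
Numerically: 1 ≈ 1.000.
Is 1 < 1? NO.
Since the bound 1 is ≥ 1, the union bound is uninformative here; it does NOT by itself certify existence.

22·p = 1 ≈ 1.000; existence NOT certified by the union bound.


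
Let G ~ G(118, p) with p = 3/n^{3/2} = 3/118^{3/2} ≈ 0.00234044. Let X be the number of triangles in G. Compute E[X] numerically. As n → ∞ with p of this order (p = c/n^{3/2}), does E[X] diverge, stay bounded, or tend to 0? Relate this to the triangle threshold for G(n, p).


Number of potential triangles: C(118, 3) = 266916.
Each occurs with probability p³ ≈ (0.00234044)³ ≈ 1.28201980e-08.
By linearity: E[X] = C(118, 3)·p³ ≈ 266916 · 1.28201980e-08 ≈ 0.003422.
Since α = 3/2 > 1, p = c/n^{3/2} = o(1/n) is below the triangle threshold p ~ 1/n. Asymptotically E[X] ~ (c³/6)·n^{3(1−α)} = (3³/6)·n^{-1.5} → 0, so by Markov's inequality G has no triangles w.h.p.

E[X] ≈ 0.003422; in regime p = Θ(1/n^{3/2}) E[X] tends to 0 (below the triangle threshold p ~ 1/n).


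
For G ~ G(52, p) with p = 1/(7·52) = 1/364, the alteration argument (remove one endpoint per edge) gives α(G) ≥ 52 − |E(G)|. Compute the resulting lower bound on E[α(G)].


E[|E(G)|] = C(52, 2)·p = 1326 · (1/364) = 51/14.
E[α(G)] ≥ n − E[|E(G)|] = 52 − 51/14 = 677/14.
Numerically: ≈ 48.35714.
(This is only a lower bound; the true E[α(G)] may be larger.)

E[α(G)] ≥ 677/14 ≈ 48.35714.


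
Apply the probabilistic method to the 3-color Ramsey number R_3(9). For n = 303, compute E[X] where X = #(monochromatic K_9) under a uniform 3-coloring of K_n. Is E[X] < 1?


E[X] = C(303, 9) · 3^{1 − 36} = 52617706925494425 · 3^{−35} = 52617706925494425/50031545098999707.
As a reduced fraction: E[X] = 17539235641831475/16677181699666569 ≈ 1.0517.
Is E[X] < 1? NO.
Since E[X] ≥ 1, the first-moment bound is inconclusive at n = 303; it does NOT by itself certify R_3(9) > 303.

E[X] = 17539235641831475/16677181699666569 ≈ 1.0517; E[X] ≥ 1; first-moment method inconclusive here.


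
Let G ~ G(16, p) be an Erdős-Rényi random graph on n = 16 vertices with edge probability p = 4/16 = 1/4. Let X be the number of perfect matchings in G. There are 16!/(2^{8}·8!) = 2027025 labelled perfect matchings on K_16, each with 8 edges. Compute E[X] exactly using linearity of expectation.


K_16 has 16!/(2^{8}·8!) = 2027025 labelled perfect matchings.
For each such perfect matching H, let X_H = 1 if all 8 edges of H are present in G. Then P[X_H = 1] = p^{8} = (1/4)^{8} = 1/65536.
By linearity of expectation: E[X] = Σ_H E[X_H] = 2027025 · p^{8} = 2027025 · 1/65536 = 2027025/65536.
Numerically: E[X] ≈ 30.93.

E[X] = 2027025 · (1/4)^{8} = 2027025/65536 ≈ 30.93.


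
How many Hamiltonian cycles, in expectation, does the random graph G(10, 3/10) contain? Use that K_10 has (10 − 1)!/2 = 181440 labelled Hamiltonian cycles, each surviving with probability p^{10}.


K_10 has (10 − 1)!/2 = 181440 labelled Hamiltonian cycles.
For each such Hamiltonian cycle H, let X_H = 1 if all 10 edges of H are present in G. Then P[X_H = 1] = p^{10} = (3/10)^{10} = 59049/10000000000.
Summing the indicators: E[X] = Σ_H E[X_H] = 181440 · p^{10} = 181440 · 59049/10000000000 = 33480783/31250000.
Numerically: E[X] ≈ 1.07139.

E[X] = 181440 · (3/10)^{10} = 33480783/31250000 ≈ 1.07139.


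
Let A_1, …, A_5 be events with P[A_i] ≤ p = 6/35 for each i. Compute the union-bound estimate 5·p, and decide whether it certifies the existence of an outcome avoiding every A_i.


Union bound: P[∪_{i=1}^{5} A_i] ≤ Σ_i P[A_i] ≤ 5·p = 5·(6/35) = 6/7.
Numerically: 6/7 ≈ 0.8571429.
Is 6/7 < 1? YES.
Since P[∪ A_i] ≤ 6/7 < 1, the complement has P[∩ A_i^c] ≥ 1 − 6/7 = 1/7 > 0, so some outcome avoids every A_i.

5·p = 6/7 ≈ 0.8571429; existence CERTIFIED by the union bound.


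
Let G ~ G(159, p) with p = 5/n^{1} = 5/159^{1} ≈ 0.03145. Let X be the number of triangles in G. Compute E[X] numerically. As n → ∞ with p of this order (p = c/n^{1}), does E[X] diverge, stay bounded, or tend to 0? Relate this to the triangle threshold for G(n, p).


Number of potential triangles: C(159, 3) = 657359.
Each occurs with probability p³ ≈ (0.03145)³ ≈ 3.109701e-05.
By linearity: E[X] = C(159, 3)·p³ ≈ 657359 · 3.109701e-05 ≈ 20.4419.
Here α = 1, so p = 5/n is exactly at the triangle threshold p ~ 1/n. Asymptotically E[X] → c³/6 = 5³/6 = 125/6 ≈ 20.8333, a bounded constant. In this regime the triangle count is asymptotically Poisson(c³/6).

E[X] ≈ 20.4419; in regime p = Θ(1/n^{1}) E[X] stays bounded (at the triangle threshold p ~ 1/n).


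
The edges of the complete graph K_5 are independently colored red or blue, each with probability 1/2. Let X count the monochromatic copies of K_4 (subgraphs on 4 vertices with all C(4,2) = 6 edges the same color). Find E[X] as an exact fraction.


Let X = Σ_S X_S over the C(5, 4) = 5 subsets S of size 4, where X_S = 1 if the K_4 on S is monochromatic.
For a fixed S, the K_4 on S has C(4, 2) = 6 edges. P[all 6 edges red] = (1/2)^6, and likewise for blue, so P[monochromatic] = 2·(1/2)^6 = 2^{1 − 6} = 1/32.
By linearity: E[X] = C(5, 4) · 2^{1 − 6} = 5 · 1/32 = 5/32.
Numerically: E[X] ≈ 0.156250.

E[X] = C(5,4)·2^(1−C(4,2)) = 5/32 ≈ 0.156250.


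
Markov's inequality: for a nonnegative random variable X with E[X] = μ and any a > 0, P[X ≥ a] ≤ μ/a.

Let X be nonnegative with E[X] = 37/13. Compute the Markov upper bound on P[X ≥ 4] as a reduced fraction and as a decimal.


μ = E[X] = 37/13, a = 4.
Markov: P[X ≥ 4] ≤ μ/a = (37/13)/4 = 37/52.
Numerically: ≈ 0.711538.
(Since a = 4 > μ = 2.846154, the bound 37/52 is < 1 and informative.)

P[X ≥ 4] ≤ 37/52 ≈ 0.711538.


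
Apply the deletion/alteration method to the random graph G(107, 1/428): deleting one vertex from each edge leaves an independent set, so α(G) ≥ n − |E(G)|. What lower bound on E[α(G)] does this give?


E[|E(G)|] = C(107, 2)·p = 5671 · (1/428) = 53/4.
E[α(G)] ≥ n − E[|E(G)|] = 107 − 53/4 = 375/4.
Numerically: ≈ 93.75000.
(This is only a lower bound; the true E[α(G)] may be larger.)

E[α(G)] ≥ 375/4 ≈ 93.75000.


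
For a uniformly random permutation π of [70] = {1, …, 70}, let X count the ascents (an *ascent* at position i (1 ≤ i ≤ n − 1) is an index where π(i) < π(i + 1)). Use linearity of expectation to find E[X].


Write X = Σ X_I over i = 1, …, 69, with X_I the indicator of one ascent.
There are 69 indicators.
For each fixed i, the pair (π(i), π(i+1)) is a uniformly random ordered pair of distinct values from {1, …, 70}; by symmetry P[π(i) < π(i+1)] = 1/2.
By linearity: E[X] = 69 · (1/2) = (70 − 1) · (1/2) = 69/2 ≈ 34.500.

E[X] = 69/2 = 34.500.


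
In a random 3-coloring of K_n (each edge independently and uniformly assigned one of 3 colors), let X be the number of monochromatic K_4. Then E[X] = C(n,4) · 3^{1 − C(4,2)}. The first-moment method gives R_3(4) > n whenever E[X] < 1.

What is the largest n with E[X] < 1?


We need C(n, 4) · 3^{1 − 6} < 1, i.e. C(n, 4) < 3^{6 − 1} = 243.
Check values of n near the boundary:
  n = 8: C(8, 4) = 70; 70 < 243? YES
  n = 9: C(9, 4) = 126; 126 < 243? YES
  n = 10: C(10, 4) = 210; 210 < 243? YES
  n = 11: C(11, 4) = 330; 330 < 243? NO
  n = 12: C(12, 4) = 495; 495 < 243? NO
  n = 13: C(13, 4) = 715; 715 < 243? NO
The largest n with C(n, 4) < 243 is n = 10 (where E[X] = 70/81 ≈ 0.864198). Hence R_3(4) > 10, i.e. R_3(4) ≥ 11.

Largest n = 10; hence R_3(4) > 10.


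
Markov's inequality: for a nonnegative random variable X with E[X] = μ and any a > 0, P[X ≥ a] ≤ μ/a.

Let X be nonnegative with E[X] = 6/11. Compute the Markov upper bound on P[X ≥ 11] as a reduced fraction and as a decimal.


μ = E[X] = 6/11, a = 11.
Markov: P[X ≥ 11] ≤ μ/a = (6/11)/11 = 6/121.
Numerically: ≈ 0.050.
(Since a = 11 > μ = 0.545, the bound 6/121 is < 1 and informative.)

P[X ≥ 11] ≤ 6/121 ≈ 0.050.


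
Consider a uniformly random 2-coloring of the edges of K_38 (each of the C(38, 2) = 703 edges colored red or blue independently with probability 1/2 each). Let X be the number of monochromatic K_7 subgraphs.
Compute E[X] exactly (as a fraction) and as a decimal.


Let X = Σ_S X_S over the C(38, 7) = 12620256 subsets S of size 7, where X_S = 1 if the K_7 on S is monochromatic.
For a fixed S, the K_7 on S has C(7, 2) = 21 edges. P[all 21 edges red] = (1/2)^21, and likewise for blue, so P[monochromatic] = 2·(1/2)^21 = 2^{1 − 21} = 1/1048576.
Summing: E[X] = C(38, 7) · 2^{1 − 21} = 12620256 · 1/1048576 = 394383/32768.
Numerically: E[X] ≈ 12.03561.

E[X] = C(38,7)·2^(1−C(7,2)) = 394383/32768 ≈ 12.03561.


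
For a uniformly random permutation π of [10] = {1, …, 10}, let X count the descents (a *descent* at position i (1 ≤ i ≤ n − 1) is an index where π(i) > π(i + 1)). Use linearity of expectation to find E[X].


Write X = Σ X_I over i = 1, …, 9, with X_I the indicator of one descent.
There are 9 indicators.
For each fixed i, the pair (π(i), π(i+1)) is a uniformly random ordered pair of distinct values from {1, …, 10}; by symmetry P[π(i) > π(i+1)] = 1/2.
By linearity: E[X] = 9 · (1/2) = (10 − 1) · (1/2) = 9/2 ≈ 4.5000.

E[X] = 9/2 = 4.5000.


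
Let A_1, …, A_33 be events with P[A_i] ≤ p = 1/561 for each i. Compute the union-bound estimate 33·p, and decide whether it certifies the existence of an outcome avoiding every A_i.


Union bound: P[∪_{i=1}^{33} A_i] ≤ Σ_i P[A_i] ≤ 33·p = 33·(1/561) = 1/17.
Numerically: 1/17 ≈ 0.0588235.
Is 1/17 < 1? YES.
Since P[∪ A_i] ≤ 1/17 < 1, the complement has P[∩ A_i^c] ≥ 1 − 1/17 = 16/17 > 0, so some outcome avoids every A_i.

33·p = 1/17 ≈ 0.0588235; existence CERTIFIED by the union bound.


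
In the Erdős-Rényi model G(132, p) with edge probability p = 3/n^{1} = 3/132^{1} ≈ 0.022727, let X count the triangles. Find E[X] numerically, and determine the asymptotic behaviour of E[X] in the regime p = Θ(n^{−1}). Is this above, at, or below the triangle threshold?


Number of potential triangles: C(132, 3) = 374660.
Each occurs with probability p³ ≈ (0.022727)³ ≈ 1.1739294e-05.
By linearity: E[X] = C(132, 3)·p³ ≈ 374660 · 1.1739294e-05 ≈ 4.39824.
Here α = 1, so p = 3/n is exactly at the triangle threshold p ~ 1/n. Asymptotically E[X] → c³/6 = 3³/6 = 9/2 ≈ 4.50000, a bounded constant. In this regime the triangle count is asymptotically Poisson(c³/6).

E[X] ≈ 4.39824; in regime p = Θ(1/n^{1}) E[X] stays bounded (at the triangle threshold p ~ 1/n).


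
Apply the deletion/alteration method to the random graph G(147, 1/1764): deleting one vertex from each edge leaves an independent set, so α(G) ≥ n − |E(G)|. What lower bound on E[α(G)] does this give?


E[|E(G)|] = C(147, 2)·p = 10731 · (1/1764) = 73/12.
E[α(G)] ≥ n − E[|E(G)|] = 147 − 73/12 = 1691/12.
Numerically: ≈ 140.916667.
(This is only a lower bound; the true E[α(G)] may be larger.)

E[α(G)] ≥ 1691/12 ≈ 140.916667.


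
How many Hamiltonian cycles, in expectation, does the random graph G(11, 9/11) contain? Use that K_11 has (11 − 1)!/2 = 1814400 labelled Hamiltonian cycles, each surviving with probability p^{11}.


K_11 has (11 − 1)!/2 = 1814400 labelled Hamiltonian cycles.
For each such Hamiltonian cycle H, let X_H = 1 if all 11 edges of H are present in G. Then P[X_H = 1] = p^{11} = (9/11)^{11} = 31381059609/285311670611.
By linearity of expectation: E[X] = Σ_H E[X_H] = 1814400 · p^{11} = 1814400 · 31381059609/285311670611 = 56937794554569600/285311670611.
Numerically: E[X] ≈ 2e+05.

E[X] = 1814400 · (9/11)^{11} = 56937794554569600/285311670611 ≈ 2e+05.


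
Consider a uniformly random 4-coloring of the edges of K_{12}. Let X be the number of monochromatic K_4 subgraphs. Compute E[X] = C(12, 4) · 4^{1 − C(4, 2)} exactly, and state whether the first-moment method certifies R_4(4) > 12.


E[X] = C(12, 4) · 4^{1 − 6} = 495 · 4^{−5} = 495/1024.
As a reduced fraction: E[X] = 495/1024 ≈ 0.4834.
Is E[X] < 1? YES.
Since E[X] < 1, there exists a 4-coloring of K_{12} with no monochromatic K_4; hence R_4(4) > 12.

E[X] = 495/1024 ≈ 0.4834; E[X] < 1, so R_4(4) > 12.


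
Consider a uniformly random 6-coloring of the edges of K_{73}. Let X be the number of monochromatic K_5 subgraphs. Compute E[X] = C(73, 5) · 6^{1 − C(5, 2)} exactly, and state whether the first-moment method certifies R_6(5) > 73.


E[X] = C(73, 5) · 6^{1 − 10} = 15020334 · 6^{−9} = 15020334/10077696.
As a reduced fraction: E[X] = 834463/559872 ≈ 1.4905.
Is E[X] < 1? NO.
Since E[X] ≥ 1, the first-moment bound is inconclusive at n = 73; it does NOT by itself certify R_6(5) > 73.

E[X] = 834463/559872 ≈ 1.4905; E[X] ≥ 1; first-moment method inconclusive here.


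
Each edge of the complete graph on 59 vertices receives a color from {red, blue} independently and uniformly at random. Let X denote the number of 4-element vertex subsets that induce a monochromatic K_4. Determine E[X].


Let X = Σ_S X_S over the C(59, 4) = 455126 subsets S of size 4, where X_S = 1 if the K_4 on S is monochromatic.
For a fixed S, the K_4 on S has C(4, 2) = 6 edges. P[all 6 edges red] = (1/2)^6, and likewise for blue, so P[monochromatic] = 2·(1/2)^6 = 2^{1 − 6} = 1/32.
By linearity: E[X] = C(59, 4) · 2^{1 − 6} = 455126 · 1/32 = 227563/16.
Numerically: E[X] ≈ 14222.68750.

E[X] = C(59,4)·2^(1−C(4,2)) = 227563/16 ≈ 14222.68750.


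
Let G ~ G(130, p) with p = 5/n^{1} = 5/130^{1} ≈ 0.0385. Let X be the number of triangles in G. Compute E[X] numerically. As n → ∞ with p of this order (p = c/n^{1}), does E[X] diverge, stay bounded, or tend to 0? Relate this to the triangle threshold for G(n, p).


Number of potential triangles: C(130, 3) = 357760.
Each occurs with probability p³ ≈ (0.0385)³ ≈ 5.68958e-05.
By linearity: E[X] = C(130, 3)·p³ ≈ 357760 · 5.68958e-05 ≈ 20.355.
Here α = 1, so p = 5/n is exactly at the triangle threshold p ~ 1/n. Asymptotically E[X] → c³/6 = 5³/6 = 125/6 ≈ 20.833, a bounded constant. In this regime the triangle count is asymptotically Poisson(c³/6).

E[X] ≈ 20.355; in regime p = Θ(1/n^{1}) E[X] stays bounded (at the triangle threshold p ~ 1/n).


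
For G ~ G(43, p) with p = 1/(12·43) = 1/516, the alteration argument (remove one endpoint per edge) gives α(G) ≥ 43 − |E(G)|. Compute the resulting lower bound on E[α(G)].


E[|E(G)|] = C(43, 2)·p = 903 · (1/516) = 7/4.
E[α(G)] ≥ n − E[|E(G)|] = 43 − 7/4 = 165/4.
Numerically: ≈ 41.25000.
(This is only a lower bound; the true E[α(G)] may be larger.)

E[α(G)] ≥ 165/4 ≈ 41.25000.


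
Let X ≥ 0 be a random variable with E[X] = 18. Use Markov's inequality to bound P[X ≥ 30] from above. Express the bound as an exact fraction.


μ = E[X] = 18, a = 30.
Markov: P[X ≥ 30] ≤ μ/a = (18)/30 = 3/5.
Numerically: ≈ 0.600000.
(Since a = 30 > μ = 18.000000, the bound 3/5 is < 1 and informative.)

P[X ≥ 30] ≤ 3/5 ≈ 0.600000.


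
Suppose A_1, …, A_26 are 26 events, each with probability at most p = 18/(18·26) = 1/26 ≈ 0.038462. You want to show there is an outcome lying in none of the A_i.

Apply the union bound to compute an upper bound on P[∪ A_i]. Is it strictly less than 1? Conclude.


Union bound: P[∪_{i=1}^{26} A_i] ≤ Σ_i P[A_i] ≤ 26·p = 26·(1/26) = 1.
Numerically: 1 ≈ 1.000000.
Is 1 < 1? NO.
Since the bound 1 is ≥ 1, the union bound is uninformative here; it does NOT by itself certify existence.

26·p = 1 ≈ 1.000000; existence NOT certified by the union bound.


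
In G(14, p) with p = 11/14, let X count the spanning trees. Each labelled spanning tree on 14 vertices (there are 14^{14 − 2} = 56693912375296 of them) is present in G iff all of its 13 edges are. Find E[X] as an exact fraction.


K_14 has 14^{14 − 2} = 56693912375296 labelled spanning trees.
For each such spanning tree H, let X_H = 1 if all 13 edges of H are present in G. Then P[X_H = 1] = p^{13} = (11/14)^{13} = 34522712143931/793714773254144.
By linearity: E[X] = Σ_H E[X_H] = 56693912375296 · p^{13} = 56693912375296 · 34522712143931/793714773254144 = 34522712143931/14.
Numerically: E[X] ≈ 2.466e+12.

E[X] = 56693912375296 · (11/14)^{13} = 34522712143931/14 ≈ 2.466e+12.


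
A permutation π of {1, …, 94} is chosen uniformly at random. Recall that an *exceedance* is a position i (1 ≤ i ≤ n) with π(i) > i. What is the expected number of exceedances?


Write X = Σ_{i=1}^{94} X_i, where X_i = 1_{π(i) > i}.
For each fixed i, π(i) is uniform over {1, …, 94} (marginal of a uniform permutation), so P[π(i) > i] = (n − i)/n. Summing: Σ_{i=1}^{94} (n − i)/n = (0 + 1 + … + 93)/94 = 94(94 − 1)/(2·94) = (94 − 1)/2.
Hence E[X] = Σ_{i=1}^{94} (94 − i)/94 = 93/2 ≈ 46.500.

E[X] = 93/2 = 46.500.


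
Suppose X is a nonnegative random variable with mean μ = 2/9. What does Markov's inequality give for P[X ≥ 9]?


μ = E[X] = 2/9, a = 9.
Markov: P[X ≥ 9] ≤ μ/a = (2/9)/9 = 2/81.
Numerically: ≈ 0.0247.
(Since a = 9 > μ = 0.2222, the bound 2/81 is < 1 and informative.)

P[X ≥ 9] ≤ 2/81 ≈ 0.0247.


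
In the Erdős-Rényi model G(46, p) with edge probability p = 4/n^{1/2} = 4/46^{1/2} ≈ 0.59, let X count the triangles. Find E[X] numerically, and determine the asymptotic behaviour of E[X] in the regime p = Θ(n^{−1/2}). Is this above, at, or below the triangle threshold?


Number of potential triangles: C(46, 3) = 15180.
Each occurs with probability p³ ≈ (0.59)³ ≈ 2.05137e-01.
By linearity: E[X] = C(46, 3)·p³ ≈ 15180 · 2.05137e-01 ≈ 3113.974.
Since α = 1/2 < 1, p = c/n^{1/2} ≫ 1/n is above the triangle threshold p ~ 1/n. Asymptotically E[X] ~ (c³/6)·n^{3(1−α)} = (4³/6)·n^{1.5} → ∞; triangles are abundant w.h.p.

E[X] ≈ 3113.974; in regime p = Θ(1/n^{1/2}) E[X] diverges (above the triangle threshold p ~ 1/n).


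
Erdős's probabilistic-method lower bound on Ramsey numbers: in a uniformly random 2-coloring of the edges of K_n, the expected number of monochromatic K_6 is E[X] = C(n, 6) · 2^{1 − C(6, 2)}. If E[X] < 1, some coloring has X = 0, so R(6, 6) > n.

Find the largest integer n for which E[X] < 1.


We need C(n, 6) · 2^{1 − 15} < 1, i.e. C(n, 6) < 2^{15 − 1} = 16384.
Check values of n near the boundary:
  n = 12: C(12, 6) = 924; 924 < 16384? YES
  n = 13: C(13, 6) = 1716; 1716 < 16384? YES
  n = 14: C(14, 6) = 3003; 3003 < 16384? YES
  n = 15: C(15, 6) = 5005; 5005 < 16384? YES
  n = 16: C(16, 6) = 8008; 8008 < 16384? YES
  n = 17: C(17, 6) = 12376; 12376 < 16384? YES
  n = 18: C(18, 6) = 18564; 18564 < 16384? NO
  n = 19: C(19, 6) = 27132; 27132 < 16384? NO
  n = 20: C(20, 6) = 38760; 38760 < 16384? NO
The largest n with C(n, 6) < 16384 is n = 17 (where E[X] = 1547/2048 ≈ 0.7553711). Hence R(6, 6) > 17, i.e. R(6, 6) ≥ 18.

Largest n = 17; hence R(6, 6) > 17.


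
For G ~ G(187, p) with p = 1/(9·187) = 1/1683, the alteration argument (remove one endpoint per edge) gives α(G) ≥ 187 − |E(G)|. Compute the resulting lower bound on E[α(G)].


E[|E(G)|] = C(187, 2)·p = 17391 · (1/1683) = 31/3.
E[α(G)] ≥ n − E[|E(G)|] = 187 − 31/3 = 530/3.
Numerically: ≈ 176.667.
(This is only a lower bound; the true E[α(G)] may be larger.)

E[α(G)] ≥ 530/3 ≈ 176.667.


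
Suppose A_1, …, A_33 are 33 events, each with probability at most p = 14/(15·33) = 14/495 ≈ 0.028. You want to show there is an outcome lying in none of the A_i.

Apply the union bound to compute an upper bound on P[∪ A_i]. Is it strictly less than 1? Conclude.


Union bound: P[∪_{i=1}^{33} A_i] ≤ Σ_i P[A_i] ≤ 33·p = 33·(14/495) = 14/15.
Numerically: 14/15 ≈ 0.933.
Is 14/15 < 1? YES.
Since P[∪ A_i] ≤ 14/15 < 1, the complement has P[∩ A_i^c] ≥ 1 − 14/15 = 1/15 > 0, so some outcome avoids every A_i.

33·p = 14/15 ≈ 0.933; existence CERTIFIED by the union bound.


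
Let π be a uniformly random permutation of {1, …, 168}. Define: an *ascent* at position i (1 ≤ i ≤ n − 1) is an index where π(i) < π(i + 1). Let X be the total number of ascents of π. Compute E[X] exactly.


Write X = Σ X_I over i = 1, …, 167, with X_I the indicator of one ascent.
There are 167 indicators.
For each fixed i, the pair (π(i), π(i+1)) is a uniformly random ordered pair of distinct values from {1, …, 168}; by symmetry P[π(i) < π(i+1)] = 1/2.
By linearity: E[X] = 167 · (1/2) = (168 − 1) · (1/2) = 167/2 ≈ 83.50000.

E[X] = 167/2 = 83.50000.


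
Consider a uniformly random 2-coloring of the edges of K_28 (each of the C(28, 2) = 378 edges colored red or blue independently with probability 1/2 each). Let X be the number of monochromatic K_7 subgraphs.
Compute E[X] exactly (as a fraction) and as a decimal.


Let X = Σ_S X_S over the C(28, 7) = 1184040 subsets S of size 7, where X_S = 1 if the K_7 on S is monochromatic.
For a fixed S, the K_7 on S has C(7, 2) = 21 edges. P[all 21 edges red] = (1/2)^21, and likewise for blue, so P[monochromatic] = 2·(1/2)^21 = 2^{1 − 21} = 1/1048576.
Summing: E[X] = C(28, 7) · 2^{1 − 21} = 1184040 · 1/1048576 = 148005/131072.
Numerically: E[X] ≈ 1.129189.

E[X] = C(28,7)·2^(1−C(7,2)) = 148005/131072 ≈ 1.129189.


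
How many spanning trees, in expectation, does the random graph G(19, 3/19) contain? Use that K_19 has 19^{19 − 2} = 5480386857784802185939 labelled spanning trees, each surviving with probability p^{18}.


K_19 has 19^{19 − 2} = 5480386857784802185939 labelled spanning trees.
For each such spanning tree H, let X_H = 1 if all 18 edges of H are present in G. Then P[X_H = 1] = p^{18} = (3/19)^{18} = 387420489/104127350297911241532841.
By linearity: E[X] = Σ_H E[X_H] = 5480386857784802185939 · p^{18} = 5480386857784802185939 · 387420489/104127350297911241532841 = 387420489/19.
Numerically: E[X] ≈ 2.04e+07.

E[X] = 5480386857784802185939 · (3/19)^{18} = 387420489/19 ≈ 2.04e+07.


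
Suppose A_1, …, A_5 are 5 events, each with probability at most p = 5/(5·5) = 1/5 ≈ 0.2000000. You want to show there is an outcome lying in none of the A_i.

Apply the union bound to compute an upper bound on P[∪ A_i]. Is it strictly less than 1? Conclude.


Union bound: P[∪_{i=1}^{5} A_i] ≤ Σ_i P[A_i] ≤ 5·p = 5·(1/5) = 1.
Numerically: 1 ≈ 1.0000000.
Is 1 < 1? NO.
Since the bound 1 is ≥ 1, the union bound is uninformative here; it does NOT by itself certify existence.

5·p = 1 ≈ 1.0000000; existence NOT certified by the union bound.


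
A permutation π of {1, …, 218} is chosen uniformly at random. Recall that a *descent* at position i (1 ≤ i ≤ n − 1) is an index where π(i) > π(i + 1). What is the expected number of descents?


Write X = Σ X_I over i = 1, …, 217, with X_I the indicator of one descent.
There are 217 indicators.
For each fixed i, the pair (π(i), π(i+1)) is a uniformly random ordered pair of distinct values from {1, …, 218}; by symmetry P[π(i) > π(i+1)] = 1/2.
By linearity: E[X] = 217 · (1/2) = (218 − 1) · (1/2) = 217/2 ≈ 108.500.

E[X] = 217/2 = 108.500.
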